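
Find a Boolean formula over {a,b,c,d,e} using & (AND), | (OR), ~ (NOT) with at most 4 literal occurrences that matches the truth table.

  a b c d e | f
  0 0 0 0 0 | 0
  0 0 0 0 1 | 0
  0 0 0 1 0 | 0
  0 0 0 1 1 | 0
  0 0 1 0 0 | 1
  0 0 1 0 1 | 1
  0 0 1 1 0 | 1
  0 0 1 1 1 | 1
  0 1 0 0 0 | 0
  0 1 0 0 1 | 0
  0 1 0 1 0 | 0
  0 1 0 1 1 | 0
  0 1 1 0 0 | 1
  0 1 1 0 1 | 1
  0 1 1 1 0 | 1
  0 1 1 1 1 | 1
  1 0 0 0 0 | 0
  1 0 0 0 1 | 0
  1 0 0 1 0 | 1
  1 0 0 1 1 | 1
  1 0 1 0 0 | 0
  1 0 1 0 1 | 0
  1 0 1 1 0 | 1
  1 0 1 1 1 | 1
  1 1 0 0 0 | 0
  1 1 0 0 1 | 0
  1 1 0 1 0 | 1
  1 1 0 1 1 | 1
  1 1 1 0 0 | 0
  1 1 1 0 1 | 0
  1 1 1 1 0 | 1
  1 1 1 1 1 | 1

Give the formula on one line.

  ~a = 11111111111111110000000000000000
  (c & ~a) = 00001111000011110000000000000000
  (a & d) = 00000000000000000011001100110011
  ((c & ~a) | (a & d)) = 00001111000011110011001100110011

((c & ~a) | (a & d))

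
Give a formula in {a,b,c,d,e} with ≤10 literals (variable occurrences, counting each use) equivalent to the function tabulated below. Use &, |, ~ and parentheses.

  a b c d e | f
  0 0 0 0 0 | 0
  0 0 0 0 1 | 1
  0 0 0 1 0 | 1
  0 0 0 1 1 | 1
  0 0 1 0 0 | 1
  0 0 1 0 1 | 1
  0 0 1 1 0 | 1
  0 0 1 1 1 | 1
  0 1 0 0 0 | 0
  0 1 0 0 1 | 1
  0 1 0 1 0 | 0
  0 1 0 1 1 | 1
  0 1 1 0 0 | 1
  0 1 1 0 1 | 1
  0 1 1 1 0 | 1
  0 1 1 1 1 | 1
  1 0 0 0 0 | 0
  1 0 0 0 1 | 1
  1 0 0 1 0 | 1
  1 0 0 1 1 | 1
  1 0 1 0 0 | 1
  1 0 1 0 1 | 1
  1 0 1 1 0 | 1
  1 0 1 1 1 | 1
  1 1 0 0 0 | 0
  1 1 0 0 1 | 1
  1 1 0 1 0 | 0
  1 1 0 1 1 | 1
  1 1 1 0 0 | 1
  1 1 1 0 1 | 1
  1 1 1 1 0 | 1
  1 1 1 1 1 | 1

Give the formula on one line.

(((d & ~c) & ((e & ~a) | (~b | c))) | (e | c))

  ~c = 11110000111100001111000011110000
  (d & ~c) = 00110000001100000011000000110000
  ~a = 11111111111111110000000000000000
  (e & ~a) = 01010101010101010000000000000000
  ~b = 11111111000000001111111100000000
  (~b | c) = 11111111000011111111111100001111
  ((e & ~a) | (~b | c)) = 11111111010111111111111100001111
  ((d & ~c) & ((e & ~a) | (~b | c))) = 00110000000100000011000000000000
  (e | c) = 01011111010111110101111101011111
  (((d & ~c) & ((e & ~a) | (~b | c))) | (e | c)) = 01111111010111110111111101011111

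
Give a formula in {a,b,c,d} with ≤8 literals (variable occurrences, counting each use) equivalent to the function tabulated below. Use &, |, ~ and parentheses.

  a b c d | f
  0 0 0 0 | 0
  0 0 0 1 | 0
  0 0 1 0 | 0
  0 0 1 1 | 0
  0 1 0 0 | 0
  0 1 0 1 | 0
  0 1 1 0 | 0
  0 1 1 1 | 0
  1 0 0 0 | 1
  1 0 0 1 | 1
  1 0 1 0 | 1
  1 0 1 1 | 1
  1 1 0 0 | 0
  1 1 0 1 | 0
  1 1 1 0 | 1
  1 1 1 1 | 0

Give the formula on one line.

((~b | (~d & (~b | c))) & a)

  ~b = 1111000011110000
  ~d = 1010101010101010
  (~b | c) = 1111001111110011
  (~d & (~b | c)) = 1010001010100010
  (~b | (~d & (~b | c))) = 1111001011110010
  ((~b | (~d & (~b | c))) & a) = 0000000011110010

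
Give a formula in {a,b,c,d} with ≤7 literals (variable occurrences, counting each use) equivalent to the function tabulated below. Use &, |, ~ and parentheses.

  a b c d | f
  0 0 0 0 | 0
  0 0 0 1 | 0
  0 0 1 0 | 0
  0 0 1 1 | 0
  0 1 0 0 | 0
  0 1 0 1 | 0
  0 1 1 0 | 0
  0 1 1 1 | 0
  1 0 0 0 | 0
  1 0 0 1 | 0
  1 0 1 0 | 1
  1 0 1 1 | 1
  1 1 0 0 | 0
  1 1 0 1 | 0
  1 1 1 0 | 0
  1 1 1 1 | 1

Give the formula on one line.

((c & a) & (~b | d))

  (c & a) = 0000000000110011
  ~b = 1111000011110000
  (~b | d) = 1111010111110101
  ((c & a) & (~b | d)) = 0000000000110001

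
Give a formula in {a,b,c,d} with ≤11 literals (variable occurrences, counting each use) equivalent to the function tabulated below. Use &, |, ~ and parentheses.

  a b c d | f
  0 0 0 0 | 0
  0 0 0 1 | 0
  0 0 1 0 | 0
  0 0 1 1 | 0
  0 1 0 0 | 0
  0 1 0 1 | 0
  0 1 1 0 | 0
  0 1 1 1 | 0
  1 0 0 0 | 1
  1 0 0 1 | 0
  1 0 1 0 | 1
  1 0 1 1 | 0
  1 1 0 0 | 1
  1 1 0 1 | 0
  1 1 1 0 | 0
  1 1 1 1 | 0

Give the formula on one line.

(((d & ~a) | ((~c | a) & (~b | ~c))) & ((d | a) & ~d))

  ~a = 1111111100000000
  (d & ~a) = 0101010100000000
  ~c = 1100110011001100
  (~c | a) = 1100110011111111
  ~b = 1111000011110000
  (~b | ~c) = 1111110011111100
  ((~c | a) & (~b | ~c)) = 1100110011111100
  ((d & ~a) | ((~c | a) & (~b | ~c))) = 1101110111111100
  (d | a) = 0101010111111111
  ~d = 1010101010101010
  ((d | a) & ~d) = 0000000010101010
  (((d & ~a) | ((~c | a) & (~b | ~c))) & ((d | a) & ~d)) = 0000000010101000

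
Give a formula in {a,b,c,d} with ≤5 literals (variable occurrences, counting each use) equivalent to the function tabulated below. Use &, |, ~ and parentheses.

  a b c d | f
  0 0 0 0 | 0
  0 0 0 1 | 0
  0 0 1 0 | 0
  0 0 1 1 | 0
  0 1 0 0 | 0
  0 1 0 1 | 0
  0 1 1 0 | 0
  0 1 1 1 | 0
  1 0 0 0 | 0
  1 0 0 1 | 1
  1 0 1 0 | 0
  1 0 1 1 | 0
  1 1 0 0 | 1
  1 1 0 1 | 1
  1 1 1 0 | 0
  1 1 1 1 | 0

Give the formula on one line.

  (d | b) = 0101111101011111
  ((d | b) & a) = 0000000001011111
  ~a = 1111111100000000
  ~c = 1100110011001100
  (~a | ~c) = 1111111111001100
  (((d | b) & a) & (~a | ~c)) = 0000000001001100

(((d | b) & a) & (~a | ~c))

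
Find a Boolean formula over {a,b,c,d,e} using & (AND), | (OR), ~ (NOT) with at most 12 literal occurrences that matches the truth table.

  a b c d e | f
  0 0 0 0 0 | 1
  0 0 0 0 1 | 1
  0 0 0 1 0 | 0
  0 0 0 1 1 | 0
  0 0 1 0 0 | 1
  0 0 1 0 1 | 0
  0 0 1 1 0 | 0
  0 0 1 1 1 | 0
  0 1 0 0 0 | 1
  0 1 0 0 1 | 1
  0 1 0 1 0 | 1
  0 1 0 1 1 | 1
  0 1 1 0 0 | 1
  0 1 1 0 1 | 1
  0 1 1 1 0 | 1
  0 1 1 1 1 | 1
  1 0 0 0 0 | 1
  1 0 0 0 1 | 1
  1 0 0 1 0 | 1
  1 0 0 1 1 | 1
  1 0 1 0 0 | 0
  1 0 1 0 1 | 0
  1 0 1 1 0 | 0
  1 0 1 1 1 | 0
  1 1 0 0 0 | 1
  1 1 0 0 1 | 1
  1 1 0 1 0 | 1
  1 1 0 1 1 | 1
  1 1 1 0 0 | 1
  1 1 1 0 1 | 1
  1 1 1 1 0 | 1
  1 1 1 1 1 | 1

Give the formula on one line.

  ~d = 11001100110011001100110011001100
  (a & e) = 00000000000000000101010101010101
  (~d | (a & e)) = 11001100110011001101110111011101
  (b | a) = 00000000111111111111111111111111
  ((~d | (a & e)) | (b | a)) = 11001100111111111111111111111111
  ~e = 10101010101010101010101010101010
  ~a = 11111111111111110000000000000000
  (~e & ~a) = 10101010101010100000000000000000
  ~c = 11110000111100001111000011110000
  ((~e & ~a) | ~c) = 11111010111110101111000011110000
  (((~e & ~a) | ~c) | b) = 11111010111111111111000011111111
  (((~d | (a & e)) | (b | a)) & (((~e & ~a) | ~c) | b)) = 11001000111111111111000011111111

(((~d | (a & e)) | (b | a)) & (((~e & ~a) | ~c) | b))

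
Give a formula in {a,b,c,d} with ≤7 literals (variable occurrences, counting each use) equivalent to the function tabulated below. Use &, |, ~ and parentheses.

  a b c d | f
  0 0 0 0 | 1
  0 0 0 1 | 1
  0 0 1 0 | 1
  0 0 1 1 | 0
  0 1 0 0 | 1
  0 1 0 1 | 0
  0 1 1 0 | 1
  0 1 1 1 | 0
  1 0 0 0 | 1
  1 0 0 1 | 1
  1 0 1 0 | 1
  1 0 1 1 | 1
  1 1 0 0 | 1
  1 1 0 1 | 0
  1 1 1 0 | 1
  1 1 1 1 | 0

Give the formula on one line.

  ~d = 1010101010101010
  ~b = 1111000011110000
  (~b & a) = 0000000011110000
  ~c = 1100110011001100
  (~c & ~b) = 1100000011000000
  ((~b & a) | (~c & ~b)) = 1100000011110000
  (((~b & a) | (~c & ~b)) & d) = 0100000001010000
  (~d | (((~b & a) | (~c & ~b)) & d)) = 1110101011111010

(~d | (((~b & a) | (~c & ~b)) & d))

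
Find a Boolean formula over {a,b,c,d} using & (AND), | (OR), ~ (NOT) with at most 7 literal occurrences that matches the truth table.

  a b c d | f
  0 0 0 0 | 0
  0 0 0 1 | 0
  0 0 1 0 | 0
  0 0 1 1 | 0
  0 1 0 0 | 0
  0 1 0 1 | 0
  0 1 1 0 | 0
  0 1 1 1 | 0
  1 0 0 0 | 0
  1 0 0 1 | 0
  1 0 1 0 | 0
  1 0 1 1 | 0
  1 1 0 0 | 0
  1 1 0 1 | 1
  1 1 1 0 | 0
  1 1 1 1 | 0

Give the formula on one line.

  ~a = 1111111100000000
  ~c = 1100110011001100
  (~a | ~c) = 1111111111001100
  ((~a | ~c) & d) = 0101010101000100
  (a & d) = 0000000001010101
  (b & (a & d)) = 0000000000000101
  (((~a | ~c) & d) & (b & (a & d))) = 0000000000000100

(((~a | ~c) & d) & (b & (a & d)))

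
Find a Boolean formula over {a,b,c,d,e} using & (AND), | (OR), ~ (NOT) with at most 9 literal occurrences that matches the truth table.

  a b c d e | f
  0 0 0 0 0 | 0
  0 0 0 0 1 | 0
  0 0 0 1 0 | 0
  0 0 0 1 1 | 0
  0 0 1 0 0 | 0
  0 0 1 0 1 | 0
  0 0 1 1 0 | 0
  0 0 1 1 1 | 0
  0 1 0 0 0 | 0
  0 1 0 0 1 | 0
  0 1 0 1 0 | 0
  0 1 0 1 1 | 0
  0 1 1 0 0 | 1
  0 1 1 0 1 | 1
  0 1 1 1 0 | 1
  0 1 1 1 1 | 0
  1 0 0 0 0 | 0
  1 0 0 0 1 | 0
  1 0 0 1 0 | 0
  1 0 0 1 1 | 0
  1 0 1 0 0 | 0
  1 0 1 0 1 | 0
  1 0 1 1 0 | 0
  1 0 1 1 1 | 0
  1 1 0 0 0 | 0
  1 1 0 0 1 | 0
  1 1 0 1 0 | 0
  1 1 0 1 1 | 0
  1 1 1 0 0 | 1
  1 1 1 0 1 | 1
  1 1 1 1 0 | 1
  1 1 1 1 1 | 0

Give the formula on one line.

  ~b = 11111111000000001111111100000000
  ~d = 11001100110011001100110011001100
  (c | ~d) = 11001111110011111100111111001111
  (~b & (c | ~d)) = 11001111000000001100111100000000
  ((~b & (c | ~d)) | c) = 11001111000011111100111100001111
  ~e = 10101010101010101010101010101010
  (~d | ~e) = 11101110111011101110111011101110
  ((~d | ~e) & b) = 00000000111011100000000011101110
  (((~b & (c | ~d)) | c) & ((~d | ~e) & b)) = 00000000000011100000000000001110

(((~b & (c | ~d)) | c) & ((~d | ~e) & b))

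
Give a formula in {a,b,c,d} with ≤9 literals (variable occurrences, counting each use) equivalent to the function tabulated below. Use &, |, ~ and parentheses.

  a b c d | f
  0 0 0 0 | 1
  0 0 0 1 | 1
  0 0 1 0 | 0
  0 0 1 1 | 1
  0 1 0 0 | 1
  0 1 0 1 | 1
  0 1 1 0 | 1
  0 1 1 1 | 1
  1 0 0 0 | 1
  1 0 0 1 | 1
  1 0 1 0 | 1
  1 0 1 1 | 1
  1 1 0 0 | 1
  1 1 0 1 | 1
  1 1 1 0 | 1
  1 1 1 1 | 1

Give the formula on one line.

  (a | d) = 0101010111111111
  ((a | d) | b) = 0101111111111111
  ~c = 1100110011001100
  (~c | d) = 1101110111011101
  (~c | b) = 1100111111001111
  ((~c | d) | (~c | b)) = 1101111111011111
  (((a | d) | b) | ((~c | d) | (~c | b))) = 1101111111111111

(((a | d) | b) | ((~c | d) | (~c | b)))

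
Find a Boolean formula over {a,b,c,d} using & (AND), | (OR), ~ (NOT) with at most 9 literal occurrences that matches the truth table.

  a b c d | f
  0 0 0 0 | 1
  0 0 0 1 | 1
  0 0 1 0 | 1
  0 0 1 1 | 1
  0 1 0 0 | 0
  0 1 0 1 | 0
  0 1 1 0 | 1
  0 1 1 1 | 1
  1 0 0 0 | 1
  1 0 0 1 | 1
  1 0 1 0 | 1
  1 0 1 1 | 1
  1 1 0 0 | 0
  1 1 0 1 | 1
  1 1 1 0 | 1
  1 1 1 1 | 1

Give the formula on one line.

  ~a = 1111111100000000
  (~a | d) = 1111111101010101
  ~b = 1111000011110000
  (~b & c) = 0011000000110000
  ((~b & c) | a) = 0011000011111111
  ((~a | d) & ((~b & c) | a)) = 0011000001010101
  (~b | c) = 1111001111110011
  (((~a | d) & ((~b & c) | a)) | (~b | c)) = 1111001111110111

(((~a | d) & ((~b & c) | a)) | (~b | c))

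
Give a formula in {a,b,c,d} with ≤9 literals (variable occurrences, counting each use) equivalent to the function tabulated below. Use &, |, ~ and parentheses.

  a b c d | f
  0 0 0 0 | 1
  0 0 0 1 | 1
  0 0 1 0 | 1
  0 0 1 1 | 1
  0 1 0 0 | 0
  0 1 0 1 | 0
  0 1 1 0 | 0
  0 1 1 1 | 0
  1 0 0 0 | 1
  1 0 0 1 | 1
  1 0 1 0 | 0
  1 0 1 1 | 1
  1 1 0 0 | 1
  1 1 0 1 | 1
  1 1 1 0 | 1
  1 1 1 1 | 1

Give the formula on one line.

  ~b = 1111000011110000
  ~a = 1111111100000000
  (~b & ~a) = 1111000000000000
  ~c = 1100110011001100
  (a & b) = 0000000000001111
  (d | (a & b)) = 0101010101011111
  (~c | (d | (a & b))) = 1101110111011111
  (a | ~b) = 1111000011111111
  ((~c | (d | (a & b))) & (a | ~b)) = 1101000011011111
  ((~b & ~a) | ((~c | (d | (a & b))) & (a | ~b))) = 1111000011011111

((~b & ~a) | ((~c | (d | (a & b))) & (a | ~b)))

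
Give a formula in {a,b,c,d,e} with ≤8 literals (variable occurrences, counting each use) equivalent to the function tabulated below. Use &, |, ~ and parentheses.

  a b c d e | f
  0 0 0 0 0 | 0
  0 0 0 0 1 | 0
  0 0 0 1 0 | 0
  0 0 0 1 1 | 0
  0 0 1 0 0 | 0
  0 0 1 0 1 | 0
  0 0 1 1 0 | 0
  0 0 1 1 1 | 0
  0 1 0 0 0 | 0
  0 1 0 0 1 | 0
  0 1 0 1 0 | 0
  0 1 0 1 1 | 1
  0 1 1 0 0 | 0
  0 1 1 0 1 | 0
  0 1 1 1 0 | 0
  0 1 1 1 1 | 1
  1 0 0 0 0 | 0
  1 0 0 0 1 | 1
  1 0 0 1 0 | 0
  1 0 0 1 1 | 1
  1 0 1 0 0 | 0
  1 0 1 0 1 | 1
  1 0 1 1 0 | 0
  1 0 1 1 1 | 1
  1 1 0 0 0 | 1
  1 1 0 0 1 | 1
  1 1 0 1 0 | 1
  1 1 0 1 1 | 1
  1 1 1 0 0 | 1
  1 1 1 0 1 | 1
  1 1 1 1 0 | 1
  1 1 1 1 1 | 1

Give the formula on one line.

((((e & d) & ((~d & a) | b)) | a) & (b | e))

  (e & d) = 00010001000100010001000100010001
  ~d = 11001100110011001100110011001100
  (~d & a) = 00000000000000001100110011001100
  ((~d & a) | b) = 00000000111111111100110011111111
  ((e & d) & ((~d & a) | b)) = 00000000000100010000000000010001
  (((e & d) & ((~d & a) | b)) | a) = 00000000000100011111111111111111
  (b | e) = 01010101111111110101010111111111
  ((((e & d) & ((~d & a) | b)) | a) & (b | e)) = 00000000000100010101010111111111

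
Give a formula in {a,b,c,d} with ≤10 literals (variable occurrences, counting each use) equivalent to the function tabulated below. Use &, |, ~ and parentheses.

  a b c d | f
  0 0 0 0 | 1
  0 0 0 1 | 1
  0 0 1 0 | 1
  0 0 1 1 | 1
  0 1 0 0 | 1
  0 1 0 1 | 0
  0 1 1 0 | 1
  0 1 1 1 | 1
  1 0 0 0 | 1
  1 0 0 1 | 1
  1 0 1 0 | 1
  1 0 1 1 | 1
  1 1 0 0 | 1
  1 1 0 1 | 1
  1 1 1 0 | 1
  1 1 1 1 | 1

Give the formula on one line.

  ~b = 1111000011110000
  ~a = 1111111100000000
  (~a & c) = 0011001100000000
  ((~a & c) & b) = 0000001100000000
  ~c = 1100110011001100
  (~c & a) = 0000000011001100
  (((~a & c) & b) | (~c & a)) = 0000001111001100
  ~d = 1010101010101010
  (a | ~d) = 1010101011111111
  (b & (a | ~d)) = 0000101000001111
  ((((~a & c) & b) | (~c & a)) | (b & (a | ~d))) = 0000101111001111
  (~b | ((((~a & c) & b) | (~c & a)) | (b & (a | ~d)))) = 1111101111111111

(~b | ((((~a & c) & b) | (~c & a)) | (b & (a | ~d))))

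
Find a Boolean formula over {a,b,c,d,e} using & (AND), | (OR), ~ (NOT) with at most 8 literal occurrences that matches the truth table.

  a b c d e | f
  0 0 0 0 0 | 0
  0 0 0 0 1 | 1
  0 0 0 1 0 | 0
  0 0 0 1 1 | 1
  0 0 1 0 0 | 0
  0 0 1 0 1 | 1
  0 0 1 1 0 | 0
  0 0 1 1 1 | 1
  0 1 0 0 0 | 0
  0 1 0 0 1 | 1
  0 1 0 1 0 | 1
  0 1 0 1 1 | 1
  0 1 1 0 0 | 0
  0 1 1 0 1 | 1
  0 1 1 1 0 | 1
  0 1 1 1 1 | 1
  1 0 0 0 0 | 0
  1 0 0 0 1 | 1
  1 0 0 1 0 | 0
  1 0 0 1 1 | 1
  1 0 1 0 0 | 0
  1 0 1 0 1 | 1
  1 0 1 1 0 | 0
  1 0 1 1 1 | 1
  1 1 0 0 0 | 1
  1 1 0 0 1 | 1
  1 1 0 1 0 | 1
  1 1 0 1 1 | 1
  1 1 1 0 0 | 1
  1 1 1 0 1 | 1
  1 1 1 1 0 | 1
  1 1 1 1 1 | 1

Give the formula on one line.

(((e | ((d | a) & ~d)) | d) & (e | (b & ~e)))

  (d | a) = 00110011001100111111111111111111
  ~d = 11001100110011001100110011001100
  ((d | a) & ~d) = 00000000000000001100110011001100
  (e | ((d | a) & ~d)) = 01010101010101011101110111011101
  ((e | ((d | a) & ~d)) | d) = 01110111011101111111111111111111
  ~e = 10101010101010101010101010101010
  (b & ~e) = 00000000101010100000000010101010
  (e | (b & ~e)) = 01010101111111110101010111111111
  (((e | ((d | a) & ~d)) | d) & (e | (b & ~e))) = 01010101011101110101010111111111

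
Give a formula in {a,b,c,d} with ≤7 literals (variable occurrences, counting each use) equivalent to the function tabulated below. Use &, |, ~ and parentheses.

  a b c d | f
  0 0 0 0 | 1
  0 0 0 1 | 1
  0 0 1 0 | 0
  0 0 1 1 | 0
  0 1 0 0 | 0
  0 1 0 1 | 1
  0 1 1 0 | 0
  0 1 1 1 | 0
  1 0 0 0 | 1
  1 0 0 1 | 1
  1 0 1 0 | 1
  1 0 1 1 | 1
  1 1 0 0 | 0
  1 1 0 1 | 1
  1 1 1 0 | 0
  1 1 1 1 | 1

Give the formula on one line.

((~b | d) & (~c | a))

  ~b = 1111000011110000
  (~b | d) = 1111010111110101
  ~c = 1100110011001100
  (~c | a) = 1100110011111111
  ((~b | d) & (~c | a)) = 1100010011110101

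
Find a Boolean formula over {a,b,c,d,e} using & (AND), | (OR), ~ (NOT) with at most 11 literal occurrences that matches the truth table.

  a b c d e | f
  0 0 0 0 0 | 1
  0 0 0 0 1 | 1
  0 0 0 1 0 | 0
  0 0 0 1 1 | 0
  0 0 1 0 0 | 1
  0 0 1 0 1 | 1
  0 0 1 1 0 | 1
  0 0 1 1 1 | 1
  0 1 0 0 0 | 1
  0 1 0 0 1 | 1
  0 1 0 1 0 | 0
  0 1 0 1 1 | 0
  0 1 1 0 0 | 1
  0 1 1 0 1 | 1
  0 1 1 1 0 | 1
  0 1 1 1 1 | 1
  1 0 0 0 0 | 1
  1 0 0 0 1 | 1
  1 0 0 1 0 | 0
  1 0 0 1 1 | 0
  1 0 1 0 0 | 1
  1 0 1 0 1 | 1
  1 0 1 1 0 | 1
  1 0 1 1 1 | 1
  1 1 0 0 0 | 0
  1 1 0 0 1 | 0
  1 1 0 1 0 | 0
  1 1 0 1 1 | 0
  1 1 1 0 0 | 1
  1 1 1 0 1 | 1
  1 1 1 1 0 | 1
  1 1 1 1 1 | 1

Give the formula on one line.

  ~d = 11001100110011001100110011001100
  (c | ~d) = 11001111110011111100111111001111
  ~b = 11111111000000001111111100000000
  (c | ~b) = 11111111000011111111111100001111
  ~a = 11111111111111110000000000000000
  ((c | ~b) | ~a) = 11111111111111111111111100001111
  ~e = 10101010101010101010101010101010
  (~e | d) = 10111011101110111011101110111011
  (e & b) = 00000000010101010000000001010101
  ((~e | d) & (e & b)) = 00000000000100010000000000010001
  (((c | ~b) | ~a) | ((~e | d) & (e & b))) = 11111111111111111111111100011111
  ((c | ~d) & (((c | ~b) | ~a) | ((~e | d) & (e & b)))) = 11001111110011111100111100001111

((c | ~d) & (((c | ~b) | ~a) | ((~e | d) & (e & b))))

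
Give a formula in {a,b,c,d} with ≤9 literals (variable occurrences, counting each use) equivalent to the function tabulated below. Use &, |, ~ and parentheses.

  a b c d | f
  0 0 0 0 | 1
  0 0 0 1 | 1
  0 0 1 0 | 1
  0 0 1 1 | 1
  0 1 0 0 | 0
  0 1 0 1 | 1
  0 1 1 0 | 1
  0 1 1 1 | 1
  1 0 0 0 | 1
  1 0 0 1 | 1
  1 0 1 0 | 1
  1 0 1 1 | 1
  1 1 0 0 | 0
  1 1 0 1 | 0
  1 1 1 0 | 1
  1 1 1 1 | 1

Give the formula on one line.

  (c & d) = 0001000100010001
  ~a = 1111111100000000
  ((c & d) & ~a) = 0001000100000000
  ~b = 1111000011110000
  (((c & d) & ~a) | ~b) = 1111000111110000
  (~a | c) = 1111111100110011
  (d | c) = 0111011101110111
  ((~a | c) & (d | c)) = 0111011100110011
  ((((c & d) & ~a) | ~b) | ((~a | c) & (d | c))) = 1111011111110011

((((c & d) & ~a) | ~b) | ((~a | c) & (d | c)))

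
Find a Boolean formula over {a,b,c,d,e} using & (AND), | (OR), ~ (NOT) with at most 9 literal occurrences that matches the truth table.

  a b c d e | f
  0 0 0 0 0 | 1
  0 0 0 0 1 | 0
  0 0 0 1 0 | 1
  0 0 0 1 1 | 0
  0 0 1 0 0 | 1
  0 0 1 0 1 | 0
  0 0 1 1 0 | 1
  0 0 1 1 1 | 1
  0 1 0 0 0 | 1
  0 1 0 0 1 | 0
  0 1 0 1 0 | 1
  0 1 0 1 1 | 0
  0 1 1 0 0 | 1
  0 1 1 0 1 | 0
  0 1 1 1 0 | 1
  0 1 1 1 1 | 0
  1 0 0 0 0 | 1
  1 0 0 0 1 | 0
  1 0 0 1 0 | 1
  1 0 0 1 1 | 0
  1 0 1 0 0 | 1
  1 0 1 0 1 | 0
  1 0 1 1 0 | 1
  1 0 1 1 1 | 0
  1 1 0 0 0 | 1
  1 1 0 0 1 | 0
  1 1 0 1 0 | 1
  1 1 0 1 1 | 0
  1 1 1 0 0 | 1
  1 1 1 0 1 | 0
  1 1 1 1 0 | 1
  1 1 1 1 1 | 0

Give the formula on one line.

  ~b = 11111111000000001111111100000000
  ~a = 11111111111111110000000000000000
  (e & ~a) = 01010101010101010000000000000000
  (~b & (e & ~a)) = 01010101000000000000000000000000
  (e & c) = 00000101000001010000010100000101
  (d & (e & c)) = 00000001000000010000000100000001
  ((~b & (e & ~a)) & (d & (e & c))) = 00000001000000000000000000000000
  ~e = 10101010101010101010101010101010
  (((~b & (e & ~a)) & (d & (e & c))) | ~e) = 10101011101010101010101010101010

(((~b & (e & ~a)) & (d & (e & c))) | ~e)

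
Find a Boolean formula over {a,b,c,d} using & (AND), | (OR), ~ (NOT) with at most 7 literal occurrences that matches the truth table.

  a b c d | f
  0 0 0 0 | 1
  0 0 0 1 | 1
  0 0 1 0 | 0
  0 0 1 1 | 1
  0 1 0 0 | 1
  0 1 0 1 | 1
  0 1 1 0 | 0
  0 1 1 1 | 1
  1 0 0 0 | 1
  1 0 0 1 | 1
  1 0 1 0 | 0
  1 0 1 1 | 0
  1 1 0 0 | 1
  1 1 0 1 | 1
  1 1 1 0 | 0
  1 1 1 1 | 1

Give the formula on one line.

  ~a = 1111111100000000
  (~a & d) = 0101010100000000
  (b & d) = 0000010100000101
  ~c = 1100110011001100
  ((b & d) | ~c) = 1100110111001101
  (c & ((b & d) | ~c)) = 0000000100000001
  ((~a & d) | (c & ((b & d) | ~c))) = 0101010100000001
  (((~a & d) | (c & ((b & d) | ~c))) | ~c) = 1101110111001101

(((~a & d) | (c & ((b & d) | ~c))) | ~c)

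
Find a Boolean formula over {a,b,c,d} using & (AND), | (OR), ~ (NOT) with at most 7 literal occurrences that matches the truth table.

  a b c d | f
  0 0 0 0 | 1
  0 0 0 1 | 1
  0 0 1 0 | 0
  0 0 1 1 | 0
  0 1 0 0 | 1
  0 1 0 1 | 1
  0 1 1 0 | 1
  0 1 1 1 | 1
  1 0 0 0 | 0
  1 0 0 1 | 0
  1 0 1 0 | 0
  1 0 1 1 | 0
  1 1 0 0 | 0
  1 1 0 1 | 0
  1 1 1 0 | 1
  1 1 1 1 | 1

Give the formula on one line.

  ~c = 1100110011001100
  (b | ~c) = 1100111111001111
  ~a = 1111111100000000
  (c | ~a) = 1111111100110011
  ((b | ~c) & (c | ~a)) = 1100111100000011

((b | ~c) & (c | ~a))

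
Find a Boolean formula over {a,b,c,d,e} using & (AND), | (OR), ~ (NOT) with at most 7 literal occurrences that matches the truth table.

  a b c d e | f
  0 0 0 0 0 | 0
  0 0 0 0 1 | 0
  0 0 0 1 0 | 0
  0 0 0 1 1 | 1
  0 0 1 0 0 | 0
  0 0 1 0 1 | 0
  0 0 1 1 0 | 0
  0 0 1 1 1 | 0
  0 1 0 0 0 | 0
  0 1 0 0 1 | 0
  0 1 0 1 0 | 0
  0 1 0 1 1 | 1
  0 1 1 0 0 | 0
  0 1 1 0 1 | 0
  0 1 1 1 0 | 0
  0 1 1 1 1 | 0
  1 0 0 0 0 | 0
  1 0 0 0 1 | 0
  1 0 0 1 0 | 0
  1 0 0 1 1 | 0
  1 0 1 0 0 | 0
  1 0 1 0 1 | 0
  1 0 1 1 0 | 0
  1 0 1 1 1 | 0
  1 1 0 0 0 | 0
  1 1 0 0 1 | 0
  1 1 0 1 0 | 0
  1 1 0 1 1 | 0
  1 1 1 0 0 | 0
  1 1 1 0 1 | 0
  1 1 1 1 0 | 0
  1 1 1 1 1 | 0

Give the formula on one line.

(((~c & d) & e) & ~a)

  ~c = 11110000111100001111000011110000
  (~c & d) = 00110000001100000011000000110000
  ((~c & d) & e) = 00010000000100000001000000010000
  ~a = 11111111111111110000000000000000
  (((~c & d) & e) & ~a) = 00010000000100000000000000000000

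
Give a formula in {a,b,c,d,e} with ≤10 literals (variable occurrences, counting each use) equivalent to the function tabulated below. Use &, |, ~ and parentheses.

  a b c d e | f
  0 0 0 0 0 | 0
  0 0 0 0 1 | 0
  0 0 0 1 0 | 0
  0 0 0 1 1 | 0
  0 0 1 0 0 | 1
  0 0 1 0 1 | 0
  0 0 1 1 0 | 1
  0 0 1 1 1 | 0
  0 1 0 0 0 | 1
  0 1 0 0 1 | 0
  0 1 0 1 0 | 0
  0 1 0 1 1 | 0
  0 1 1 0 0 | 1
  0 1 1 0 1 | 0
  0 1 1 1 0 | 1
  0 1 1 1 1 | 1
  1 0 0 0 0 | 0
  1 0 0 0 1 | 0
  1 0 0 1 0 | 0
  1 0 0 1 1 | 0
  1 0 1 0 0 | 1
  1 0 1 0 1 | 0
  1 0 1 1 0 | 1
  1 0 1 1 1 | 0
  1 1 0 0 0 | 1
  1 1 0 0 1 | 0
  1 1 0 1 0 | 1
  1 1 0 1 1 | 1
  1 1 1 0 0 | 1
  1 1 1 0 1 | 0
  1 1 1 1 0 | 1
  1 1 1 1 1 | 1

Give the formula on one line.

(((((~d & ~a) | a) & b) | c) & (~e | (d & b)))

  ~d = 11001100110011001100110011001100
  ~a = 11111111111111110000000000000000
  (~d & ~a) = 11001100110011000000000000000000
  ((~d & ~a) | a) = 11001100110011001111111111111111
  (((~d & ~a) | a) & b) = 00000000110011000000000011111111
  ((((~d & ~a) | a) & b) | c) = 00001111110011110000111111111111
  ~e = 10101010101010101010101010101010
  (d & b) = 00000000001100110000000000110011
  (~e | (d & b)) = 10101010101110111010101010111011
  (((((~d & ~a) | a) & b) | c) & (~e | (d & b))) = 00001010100010110000101010111011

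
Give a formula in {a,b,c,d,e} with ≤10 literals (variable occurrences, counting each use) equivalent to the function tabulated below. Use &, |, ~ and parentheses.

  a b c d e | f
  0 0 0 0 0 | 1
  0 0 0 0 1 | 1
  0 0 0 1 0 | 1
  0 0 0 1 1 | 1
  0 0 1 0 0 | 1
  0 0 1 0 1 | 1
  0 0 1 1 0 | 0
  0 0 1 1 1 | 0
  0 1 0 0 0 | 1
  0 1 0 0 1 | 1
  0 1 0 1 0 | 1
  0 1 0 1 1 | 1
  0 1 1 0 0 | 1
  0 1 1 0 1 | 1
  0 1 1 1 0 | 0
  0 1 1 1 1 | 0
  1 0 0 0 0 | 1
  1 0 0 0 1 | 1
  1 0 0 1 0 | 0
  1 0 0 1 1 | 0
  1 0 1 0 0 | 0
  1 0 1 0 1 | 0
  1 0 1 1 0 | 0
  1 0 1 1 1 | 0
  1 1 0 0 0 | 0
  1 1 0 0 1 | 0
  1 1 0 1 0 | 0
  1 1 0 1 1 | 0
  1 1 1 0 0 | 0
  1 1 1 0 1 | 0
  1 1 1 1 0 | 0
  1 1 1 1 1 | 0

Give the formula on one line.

((~d | (~c & ((a | ~e) | d))) & (~a | ((~b & ~d) & ~c)))

  ~d = 11001100110011001100110011001100
  ~c = 11110000111100001111000011110000
  ~e = 10101010101010101010101010101010
  (a | ~e) = 10101010101010101111111111111111
  ((a | ~e) | d) = 10111011101110111111111111111111
  (~c & ((a | ~e) | d)) = 10110000101100001111000011110000
  (~d | (~c & ((a | ~e) | d))) = 11111100111111001111110011111100
  ~a = 11111111111111110000000000000000
  ~b = 11111111000000001111111100000000
  (~b & ~d) = 11001100000000001100110000000000
  ((~b & ~d) & ~c) = 11000000000000001100000000000000
  (~a | ((~b & ~d) & ~c)) = 11111111111111111100000000000000
  ((~d | (~c & ((a | ~e) | d))) & (~a | ((~b & ~d) & ~c))) = 11111100111111001100000000000000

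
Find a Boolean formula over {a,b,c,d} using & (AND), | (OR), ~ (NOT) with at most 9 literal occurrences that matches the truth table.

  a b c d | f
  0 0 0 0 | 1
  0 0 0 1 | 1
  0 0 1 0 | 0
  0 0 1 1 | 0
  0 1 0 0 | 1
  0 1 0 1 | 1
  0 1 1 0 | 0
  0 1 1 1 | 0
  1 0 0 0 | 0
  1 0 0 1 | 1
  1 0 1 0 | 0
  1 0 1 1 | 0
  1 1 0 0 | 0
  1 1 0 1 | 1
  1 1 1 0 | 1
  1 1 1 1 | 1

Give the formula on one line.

(((a & b) | ~c) & (~a | (d | ((~d & c) & a))))

  (a & b) = 0000000000001111
  ~c = 1100110011001100
  ((a & b) | ~c) = 1100110011001111
  ~a = 1111111100000000
  ~d = 1010101010101010
  (~d & c) = 0010001000100010
  ((~d & c) & a) = 0000000000100010
  (d | ((~d & c) & a)) = 0101010101110111
  (~a | (d | ((~d & c) & a))) = 1111111101110111
  (((a & b) | ~c) & (~a | (d | ((~d & c) & a)))) = 1100110001000111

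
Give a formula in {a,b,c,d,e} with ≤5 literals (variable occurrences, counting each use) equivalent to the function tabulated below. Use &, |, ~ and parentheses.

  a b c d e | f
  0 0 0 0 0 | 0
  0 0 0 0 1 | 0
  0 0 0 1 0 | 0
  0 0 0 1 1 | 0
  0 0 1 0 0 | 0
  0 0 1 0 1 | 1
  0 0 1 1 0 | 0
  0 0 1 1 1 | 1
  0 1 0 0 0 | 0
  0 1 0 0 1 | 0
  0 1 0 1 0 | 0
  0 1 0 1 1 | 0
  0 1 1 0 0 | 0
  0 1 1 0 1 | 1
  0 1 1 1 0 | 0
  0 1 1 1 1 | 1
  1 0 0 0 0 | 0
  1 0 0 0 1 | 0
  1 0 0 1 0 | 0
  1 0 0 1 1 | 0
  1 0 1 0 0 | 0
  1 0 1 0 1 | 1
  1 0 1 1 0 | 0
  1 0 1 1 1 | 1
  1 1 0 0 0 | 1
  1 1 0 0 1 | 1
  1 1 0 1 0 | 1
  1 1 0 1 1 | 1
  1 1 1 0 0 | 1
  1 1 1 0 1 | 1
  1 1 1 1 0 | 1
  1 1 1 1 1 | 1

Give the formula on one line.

  (a & b) = 00000000000000000000000011111111
  (e & c) = 00000101000001010000010100000101
  ((a & b) | (e & c)) = 00000101000001010000010111111111

((a & b) | (e & c))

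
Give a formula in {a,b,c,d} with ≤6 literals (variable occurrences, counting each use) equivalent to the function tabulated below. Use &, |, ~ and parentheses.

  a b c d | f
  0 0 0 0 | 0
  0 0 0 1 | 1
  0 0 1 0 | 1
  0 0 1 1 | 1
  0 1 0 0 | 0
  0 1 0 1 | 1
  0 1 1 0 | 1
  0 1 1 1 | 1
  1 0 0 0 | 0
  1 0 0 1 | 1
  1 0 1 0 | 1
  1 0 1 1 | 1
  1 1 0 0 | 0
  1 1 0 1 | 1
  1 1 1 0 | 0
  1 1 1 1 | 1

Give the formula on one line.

((c & ((~c | ~d) & (~b | ~a))) | d)

  ~c = 1100110011001100
  ~d = 1010101010101010
  (~c | ~d) = 1110111011101110
  ~b = 1111000011110000
  ~a = 1111111100000000
  (~b | ~a) = 1111111111110000
  ((~c | ~d) & (~b | ~a)) = 1110111011100000
  (c & ((~c | ~d) & (~b | ~a))) = 0010001000100000
  ((c & ((~c | ~d) & (~b | ~a))) | d) = 0111011101110101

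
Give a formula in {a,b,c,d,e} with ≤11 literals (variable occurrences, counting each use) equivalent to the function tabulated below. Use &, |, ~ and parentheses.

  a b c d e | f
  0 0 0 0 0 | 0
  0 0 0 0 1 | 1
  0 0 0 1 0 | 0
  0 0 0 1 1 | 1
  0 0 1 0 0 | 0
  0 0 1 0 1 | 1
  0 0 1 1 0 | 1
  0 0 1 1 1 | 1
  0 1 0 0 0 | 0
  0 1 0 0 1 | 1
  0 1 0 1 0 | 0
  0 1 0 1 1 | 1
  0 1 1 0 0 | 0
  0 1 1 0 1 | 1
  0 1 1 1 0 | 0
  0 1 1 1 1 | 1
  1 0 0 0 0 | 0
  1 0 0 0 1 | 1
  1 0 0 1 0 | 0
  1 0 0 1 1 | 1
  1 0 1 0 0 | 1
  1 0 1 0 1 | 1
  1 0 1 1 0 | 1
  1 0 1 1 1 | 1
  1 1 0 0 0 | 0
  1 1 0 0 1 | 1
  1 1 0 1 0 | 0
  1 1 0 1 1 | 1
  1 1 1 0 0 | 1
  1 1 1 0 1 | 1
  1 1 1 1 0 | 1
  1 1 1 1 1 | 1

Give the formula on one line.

((((((c & ~b) & d) | (~e & ~c)) | a) & c) | e)

  ~b = 11111111000000001111111100000000
  (c & ~b) = 00001111000000000000111100000000
  ((c & ~b) & d) = 00000011000000000000001100000000
  ~e = 10101010101010101010101010101010
  ~c = 11110000111100001111000011110000
  (~e & ~c) = 10100000101000001010000010100000
  (((c & ~b) & d) | (~e & ~c)) = 10100011101000001010001110100000
  ((((c & ~b) & d) | (~e & ~c)) | a) = 10100011101000001111111111111111
  (((((c & ~b) & d) | (~e & ~c)) | a) & c) = 00000011000000000000111100001111
  ((((((c & ~b) & d) | (~e & ~c)) | a) & c) | e) = 01010111010101010101111101011111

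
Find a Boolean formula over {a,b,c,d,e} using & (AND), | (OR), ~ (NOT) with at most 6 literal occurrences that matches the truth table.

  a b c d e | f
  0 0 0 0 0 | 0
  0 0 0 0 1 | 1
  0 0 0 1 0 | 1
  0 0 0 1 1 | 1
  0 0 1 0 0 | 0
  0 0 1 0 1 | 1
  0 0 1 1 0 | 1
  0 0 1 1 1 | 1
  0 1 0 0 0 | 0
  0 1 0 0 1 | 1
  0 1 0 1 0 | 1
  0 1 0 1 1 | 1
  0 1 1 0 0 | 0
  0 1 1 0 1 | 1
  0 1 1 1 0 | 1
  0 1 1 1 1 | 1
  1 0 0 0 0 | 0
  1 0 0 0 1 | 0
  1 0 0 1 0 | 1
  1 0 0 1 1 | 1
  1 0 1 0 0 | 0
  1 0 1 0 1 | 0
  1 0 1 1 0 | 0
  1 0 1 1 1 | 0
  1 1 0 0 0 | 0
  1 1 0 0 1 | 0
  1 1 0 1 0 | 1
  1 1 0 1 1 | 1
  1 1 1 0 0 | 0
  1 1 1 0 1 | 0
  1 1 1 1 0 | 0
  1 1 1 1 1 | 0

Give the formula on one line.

((d & ~c) | ((e | d) & ~a))

  ~c = 11110000111100001111000011110000
  (d & ~c) = 00110000001100000011000000110000
  (e | d) = 01110111011101110111011101110111
  ~a = 11111111111111110000000000000000
  ((e | d) & ~a) = 01110111011101110000000000000000
  ((d & ~c) | ((e | d) & ~a)) = 01110111011101110011000000110000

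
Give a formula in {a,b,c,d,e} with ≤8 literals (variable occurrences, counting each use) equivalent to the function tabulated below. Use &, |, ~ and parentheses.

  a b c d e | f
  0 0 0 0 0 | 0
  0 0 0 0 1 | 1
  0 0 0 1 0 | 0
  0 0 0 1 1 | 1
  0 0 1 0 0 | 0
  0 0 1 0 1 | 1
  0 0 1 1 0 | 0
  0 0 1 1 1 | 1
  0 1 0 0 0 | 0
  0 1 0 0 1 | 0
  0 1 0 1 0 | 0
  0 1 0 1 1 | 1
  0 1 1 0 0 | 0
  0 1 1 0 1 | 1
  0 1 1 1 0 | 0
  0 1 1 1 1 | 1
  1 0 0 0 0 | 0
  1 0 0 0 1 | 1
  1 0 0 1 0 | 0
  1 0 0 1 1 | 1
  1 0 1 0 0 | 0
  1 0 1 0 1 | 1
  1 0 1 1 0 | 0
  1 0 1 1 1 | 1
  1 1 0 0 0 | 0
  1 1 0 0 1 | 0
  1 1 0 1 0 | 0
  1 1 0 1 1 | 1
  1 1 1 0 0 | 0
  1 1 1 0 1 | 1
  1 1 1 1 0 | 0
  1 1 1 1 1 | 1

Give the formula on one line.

(((~b | (c & e)) | (d | ~b)) & e)

  ~b = 11111111000000001111111100000000
  (c & e) = 00000101000001010000010100000101
  (~b | (c & e)) = 11111111000001011111111100000101
  (d | ~b) = 11111111001100111111111100110011
  ((~b | (c & e)) | (d | ~b)) = 11111111001101111111111100110111
  (((~b | (c & e)) | (d | ~b)) & e) = 01010101000101010101010100010101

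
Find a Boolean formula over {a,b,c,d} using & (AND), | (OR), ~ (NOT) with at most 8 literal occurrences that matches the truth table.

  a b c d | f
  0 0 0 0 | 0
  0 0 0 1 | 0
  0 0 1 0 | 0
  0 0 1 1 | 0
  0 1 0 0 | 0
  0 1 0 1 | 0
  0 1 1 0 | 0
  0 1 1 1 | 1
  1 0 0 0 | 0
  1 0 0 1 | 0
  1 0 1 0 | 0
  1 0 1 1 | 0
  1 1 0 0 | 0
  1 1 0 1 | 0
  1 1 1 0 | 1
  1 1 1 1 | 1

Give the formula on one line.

  ~c = 1100110011001100
  (~c & d) = 0100010001000100
  (b & d) = 0000010100000101
  ((~c & d) | (b & d)) = 0100010101000101
  (((~c & d) | (b & d)) | b) = 0100111101001111
  (a | d) = 0101010111111111
  (c & (a | d)) = 0001000100110011
  ((((~c & d) | (b & d)) | b) & (c & (a | d))) = 0000000100000011

((((~c & d) | (b & d)) | b) & (c & (a | d)))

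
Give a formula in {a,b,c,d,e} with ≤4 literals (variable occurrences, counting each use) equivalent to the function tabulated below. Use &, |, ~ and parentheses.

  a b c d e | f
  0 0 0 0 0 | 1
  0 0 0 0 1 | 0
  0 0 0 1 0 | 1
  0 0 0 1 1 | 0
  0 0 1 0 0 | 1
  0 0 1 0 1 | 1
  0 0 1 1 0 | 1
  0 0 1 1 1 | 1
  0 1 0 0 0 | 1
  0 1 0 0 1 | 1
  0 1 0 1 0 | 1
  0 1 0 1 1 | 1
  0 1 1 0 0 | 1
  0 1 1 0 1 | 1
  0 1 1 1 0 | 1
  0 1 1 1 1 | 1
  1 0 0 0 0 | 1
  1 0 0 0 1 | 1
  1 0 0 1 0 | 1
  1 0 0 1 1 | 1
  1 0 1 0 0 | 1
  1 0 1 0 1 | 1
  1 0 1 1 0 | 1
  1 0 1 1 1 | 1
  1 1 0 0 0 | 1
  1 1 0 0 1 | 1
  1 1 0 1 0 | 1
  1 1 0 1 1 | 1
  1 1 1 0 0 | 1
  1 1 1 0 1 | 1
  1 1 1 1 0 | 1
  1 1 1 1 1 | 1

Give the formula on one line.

  ~e = 10101010101010101010101010101010
  (b | ~e) = 10101010111111111010101011111111
  ((b | ~e) | c) = 10101111111111111010111111111111
  (a | ((b | ~e) | c)) = 10101111111111111111111111111111

(a | ((b | ~e) | c))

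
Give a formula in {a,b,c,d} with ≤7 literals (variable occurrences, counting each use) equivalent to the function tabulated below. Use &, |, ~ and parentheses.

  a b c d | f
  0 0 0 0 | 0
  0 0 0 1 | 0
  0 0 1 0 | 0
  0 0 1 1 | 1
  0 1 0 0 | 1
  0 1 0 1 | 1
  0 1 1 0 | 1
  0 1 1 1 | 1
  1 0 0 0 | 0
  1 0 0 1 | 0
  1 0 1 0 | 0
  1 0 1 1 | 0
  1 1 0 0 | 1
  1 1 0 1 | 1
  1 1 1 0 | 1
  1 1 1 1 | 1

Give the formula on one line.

(b | (c & (~a & (d | b))))

  ~a = 1111111100000000
  (d | b) = 0101111101011111
  (~a & (d | b)) = 0101111100000000
  (c & (~a & (d | b))) = 0001001100000000
  (b | (c & (~a & (d | b)))) = 0001111100001111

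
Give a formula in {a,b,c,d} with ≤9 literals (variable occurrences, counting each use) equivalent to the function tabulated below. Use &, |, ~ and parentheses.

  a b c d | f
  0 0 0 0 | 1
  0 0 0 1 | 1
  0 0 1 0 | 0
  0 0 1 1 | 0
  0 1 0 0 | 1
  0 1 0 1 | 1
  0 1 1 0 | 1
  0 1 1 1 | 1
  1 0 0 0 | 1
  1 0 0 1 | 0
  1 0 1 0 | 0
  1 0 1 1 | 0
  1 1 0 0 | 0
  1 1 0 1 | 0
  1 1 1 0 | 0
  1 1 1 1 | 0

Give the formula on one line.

  ~a = 1111111100000000
  (b & ~a) = 0000111100000000
  ~c = 1100110011001100
  ((b & ~a) | ~c) = 1100111111001100
  ~d = 1010101010101010
  (~d & ~a) = 1010101000000000
  ~b = 1111000011110000
  (~d | b) = 1010111110101111
  (~b & (~d | b)) = 1010000010100000
  ((~d & ~a) | (~b & (~d | b))) = 1010101010100000
  (~a | ((~d & ~a) | (~b & (~d | b)))) = 1111111110100000
  (((b & ~a) | ~c) & (~a | ((~d & ~a) | (~b & (~d | b))))) = 1100111110000000

(((b & ~a) | ~c) & (~a | ((~d & ~a) | (~b & (~d | b)))))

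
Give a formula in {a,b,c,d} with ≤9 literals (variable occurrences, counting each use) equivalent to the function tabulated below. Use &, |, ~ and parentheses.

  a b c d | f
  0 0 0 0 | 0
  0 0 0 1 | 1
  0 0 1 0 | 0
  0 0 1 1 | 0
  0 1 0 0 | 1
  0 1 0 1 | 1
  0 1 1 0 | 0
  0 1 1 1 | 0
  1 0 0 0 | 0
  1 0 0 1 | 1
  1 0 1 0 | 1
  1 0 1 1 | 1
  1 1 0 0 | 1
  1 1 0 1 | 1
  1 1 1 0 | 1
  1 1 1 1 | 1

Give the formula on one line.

  (c & a) = 0000000000110011
  (b | c) = 0011111100111111
  ((b | c) | d) = 0111111101111111
  ~c = 1100110011001100
  (((b | c) | d) & ~c) = 0100110001001100
  ((c & a) | (((b | c) | d) & ~c)) = 0100110001111111

((c & a) | (((b | c) | d) & ~c))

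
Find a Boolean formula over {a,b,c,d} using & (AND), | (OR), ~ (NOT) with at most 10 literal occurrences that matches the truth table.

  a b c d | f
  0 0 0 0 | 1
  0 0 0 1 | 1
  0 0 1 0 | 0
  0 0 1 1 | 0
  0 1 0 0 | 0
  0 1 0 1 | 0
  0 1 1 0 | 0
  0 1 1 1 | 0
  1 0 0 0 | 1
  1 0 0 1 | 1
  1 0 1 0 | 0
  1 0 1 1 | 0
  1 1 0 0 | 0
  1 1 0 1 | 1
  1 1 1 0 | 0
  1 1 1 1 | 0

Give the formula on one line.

((~b & (~c | b)) | (((~c | ~b) & (a & d)) & b))

  ~b = 1111000011110000
  ~c = 1100110011001100
  (~c | b) = 1100111111001111
  (~b & (~c | b)) = 1100000011000000
  (~c | ~b) = 1111110011111100
  (a & d) = 0000000001010101
  ((~c | ~b) & (a & d)) = 0000000001010100
  (((~c | ~b) & (a & d)) & b) = 0000000000000100
  ((~b & (~c | b)) | (((~c | ~b) & (a & d)) & b)) = 1100000011000100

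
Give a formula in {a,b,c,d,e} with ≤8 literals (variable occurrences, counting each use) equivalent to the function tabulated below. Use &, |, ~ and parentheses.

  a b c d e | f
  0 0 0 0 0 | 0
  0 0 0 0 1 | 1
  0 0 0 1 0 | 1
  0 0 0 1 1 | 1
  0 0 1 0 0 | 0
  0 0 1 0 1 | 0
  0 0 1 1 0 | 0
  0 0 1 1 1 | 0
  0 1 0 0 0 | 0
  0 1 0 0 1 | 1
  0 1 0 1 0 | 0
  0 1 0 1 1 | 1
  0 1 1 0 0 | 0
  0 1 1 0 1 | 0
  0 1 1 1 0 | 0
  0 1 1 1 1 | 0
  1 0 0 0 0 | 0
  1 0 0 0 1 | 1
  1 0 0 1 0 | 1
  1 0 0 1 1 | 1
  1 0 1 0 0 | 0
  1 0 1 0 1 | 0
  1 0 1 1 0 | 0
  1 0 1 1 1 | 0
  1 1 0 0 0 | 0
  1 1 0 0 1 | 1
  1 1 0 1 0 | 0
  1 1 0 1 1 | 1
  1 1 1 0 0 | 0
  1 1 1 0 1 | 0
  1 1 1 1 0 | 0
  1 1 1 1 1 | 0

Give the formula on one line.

(((~e & ((~c & ~b) & d)) | e) & (~c | (~b & ~e)))

  ~e = 10101010101010101010101010101010
  ~c = 11110000111100001111000011110000
  ~b = 11111111000000001111111100000000
  (~c & ~b) = 11110000000000001111000000000000
  ((~c & ~b) & d) = 00110000000000000011000000000000
  (~e & ((~c & ~b) & d)) = 00100000000000000010000000000000
  ((~e & ((~c & ~b) & d)) | e) = 01110101010101010111010101010101
  (~b & ~e) = 10101010000000001010101000000000
  (~c | (~b & ~e)) = 11111010111100001111101011110000
  (((~e & ((~c & ~b) & d)) | e) & (~c | (~b & ~e))) = 01110000010100000111000001010000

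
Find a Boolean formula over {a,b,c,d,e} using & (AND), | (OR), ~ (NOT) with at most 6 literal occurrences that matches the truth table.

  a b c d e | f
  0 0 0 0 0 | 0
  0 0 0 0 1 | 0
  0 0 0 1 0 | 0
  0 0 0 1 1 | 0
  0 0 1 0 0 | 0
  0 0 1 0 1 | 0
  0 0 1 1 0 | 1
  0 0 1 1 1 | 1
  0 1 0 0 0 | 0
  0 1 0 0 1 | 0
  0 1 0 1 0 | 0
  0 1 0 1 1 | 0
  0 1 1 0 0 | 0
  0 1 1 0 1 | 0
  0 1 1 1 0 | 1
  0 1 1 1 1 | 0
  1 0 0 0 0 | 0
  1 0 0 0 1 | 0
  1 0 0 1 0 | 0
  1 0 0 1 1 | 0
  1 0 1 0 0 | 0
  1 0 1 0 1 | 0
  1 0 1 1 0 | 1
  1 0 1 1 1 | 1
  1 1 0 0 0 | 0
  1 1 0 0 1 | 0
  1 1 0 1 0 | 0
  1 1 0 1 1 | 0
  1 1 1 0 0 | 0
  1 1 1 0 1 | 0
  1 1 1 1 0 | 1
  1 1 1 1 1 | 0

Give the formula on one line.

  ~e = 10101010101010101010101010101010
  ~b = 11111111000000001111111100000000
  (~e | ~b) = 11111111101010101111111110101010
  ((~e | ~b) & c) = 00001111000010100000111100001010
  (((~e | ~b) & c) & d) = 00000011000000100000001100000010

(((~e | ~b) & c) & d)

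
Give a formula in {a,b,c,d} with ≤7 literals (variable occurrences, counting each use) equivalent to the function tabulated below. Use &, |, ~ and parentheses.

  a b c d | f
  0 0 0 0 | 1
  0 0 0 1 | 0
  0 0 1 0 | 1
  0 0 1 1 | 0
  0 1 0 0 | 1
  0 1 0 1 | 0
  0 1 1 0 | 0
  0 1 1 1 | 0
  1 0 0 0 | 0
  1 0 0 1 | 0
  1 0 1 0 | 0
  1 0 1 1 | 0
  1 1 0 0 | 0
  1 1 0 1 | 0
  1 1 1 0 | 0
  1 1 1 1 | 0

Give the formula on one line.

  ~c = 1100110011001100
  ~b = 1111000011110000
  (~c | ~b) = 1111110011111100
  ~a = 1111111100000000
  ~d = 1010101010101010
  (~a & ~d) = 1010101000000000
  ((~c | ~b) & (~a & ~d)) = 1010100000000000

((~c | ~b) & (~a & ~d))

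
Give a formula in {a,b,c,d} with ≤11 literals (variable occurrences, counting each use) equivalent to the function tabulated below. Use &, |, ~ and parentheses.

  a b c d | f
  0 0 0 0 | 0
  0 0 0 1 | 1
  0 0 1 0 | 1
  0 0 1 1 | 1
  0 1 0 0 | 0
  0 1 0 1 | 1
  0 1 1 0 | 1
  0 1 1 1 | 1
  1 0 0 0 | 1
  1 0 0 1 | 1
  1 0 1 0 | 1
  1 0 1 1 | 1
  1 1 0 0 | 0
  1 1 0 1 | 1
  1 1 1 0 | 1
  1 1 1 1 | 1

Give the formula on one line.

  ~b = 1111000011110000
  (a & ~b) = 0000000011110000
  ~c = 1100110011001100
  ((a & ~b) & ~c) = 0000000011000000
  ~d = 1010101010101010
  (((a & ~b) & ~c) & ~d) = 0000000010000000
  (~d | ~c) = 1110111011101110
  (d & (~d | ~c)) = 0100010001000100
  ((d & (~d | ~c)) | c) = 0111011101110111
  ((((a & ~b) & ~c) & ~d) | ((d & (~d | ~c)) | c)) = 0111011111110111

((((a & ~b) & ~c) & ~d) | ((d & (~d | ~c)) | c))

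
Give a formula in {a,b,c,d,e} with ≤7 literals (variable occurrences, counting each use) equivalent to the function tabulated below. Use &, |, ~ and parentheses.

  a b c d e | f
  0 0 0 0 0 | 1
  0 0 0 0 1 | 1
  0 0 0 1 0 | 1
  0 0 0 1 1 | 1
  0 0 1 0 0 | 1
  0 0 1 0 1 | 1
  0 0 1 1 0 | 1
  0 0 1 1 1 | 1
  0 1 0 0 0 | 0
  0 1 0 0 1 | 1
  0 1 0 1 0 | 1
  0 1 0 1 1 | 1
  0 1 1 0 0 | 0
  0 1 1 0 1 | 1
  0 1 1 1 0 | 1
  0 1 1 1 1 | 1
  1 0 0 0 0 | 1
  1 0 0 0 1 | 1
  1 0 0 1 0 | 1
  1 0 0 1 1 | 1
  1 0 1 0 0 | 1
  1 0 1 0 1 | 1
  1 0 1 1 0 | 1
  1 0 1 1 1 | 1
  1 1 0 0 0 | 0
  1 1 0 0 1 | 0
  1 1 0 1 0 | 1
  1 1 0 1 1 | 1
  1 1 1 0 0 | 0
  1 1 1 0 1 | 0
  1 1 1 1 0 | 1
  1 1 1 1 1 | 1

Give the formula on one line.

(~b | ((e & ~a) | d))

  ~b = 11111111000000001111111100000000
  ~a = 11111111111111110000000000000000
  (e & ~a) = 01010101010101010000000000000000
  ((e & ~a) | d) = 01110111011101110011001100110011
  (~b | ((e & ~a) | d)) = 11111111011101111111111100110011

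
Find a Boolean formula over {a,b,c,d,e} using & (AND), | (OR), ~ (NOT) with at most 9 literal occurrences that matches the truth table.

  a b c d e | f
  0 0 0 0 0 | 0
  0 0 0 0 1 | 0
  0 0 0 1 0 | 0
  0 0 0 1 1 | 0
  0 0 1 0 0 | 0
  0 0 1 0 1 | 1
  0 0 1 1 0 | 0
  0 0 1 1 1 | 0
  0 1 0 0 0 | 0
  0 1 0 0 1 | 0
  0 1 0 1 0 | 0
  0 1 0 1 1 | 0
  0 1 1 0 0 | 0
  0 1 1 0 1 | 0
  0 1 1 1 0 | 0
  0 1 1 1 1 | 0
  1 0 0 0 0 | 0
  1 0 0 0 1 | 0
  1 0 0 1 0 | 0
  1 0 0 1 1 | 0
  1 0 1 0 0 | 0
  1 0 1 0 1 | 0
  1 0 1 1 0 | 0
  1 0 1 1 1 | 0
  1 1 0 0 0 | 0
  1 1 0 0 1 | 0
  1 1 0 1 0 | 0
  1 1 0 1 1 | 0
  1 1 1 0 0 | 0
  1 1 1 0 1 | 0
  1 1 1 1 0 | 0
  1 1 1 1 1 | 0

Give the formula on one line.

  ~b = 11111111000000001111111100000000
  ~a = 11111111111111110000000000000000
  ~c = 11110000111100001111000011110000
  (~c | e) = 11110101111101011111010111110101
  (~a & (~c | e)) = 11110101111101010000000000000000
  ~d = 11001100110011001100110011001100
  (c & ~d) = 00001100000011000000110000001100
  ((~a & (~c | e)) & (c & ~d)) = 00000100000001000000000000000000
  (~b & ((~a & (~c | e)) & (c & ~d))) = 00000100000000000000000000000000

(~b & ((~a & (~c | e)) & (c & ~d)))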